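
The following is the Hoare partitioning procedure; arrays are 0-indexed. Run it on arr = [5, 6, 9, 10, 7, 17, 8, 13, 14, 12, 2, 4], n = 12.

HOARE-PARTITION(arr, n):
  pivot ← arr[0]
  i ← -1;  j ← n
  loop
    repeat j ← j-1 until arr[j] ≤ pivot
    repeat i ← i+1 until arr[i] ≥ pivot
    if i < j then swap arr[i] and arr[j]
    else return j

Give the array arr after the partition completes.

pivot = arr[0] = 5; i = -1, j = 12
j→11 (arr[11]=4≤5), i→0 (arr[0]=5≥5); i<j, swap → [4, 6, 9, 10, 7, 17, 8, 13, 14, 12, 2, 5]
j→10 (arr[10]=2≤5), i→1 (arr[1]=6≥5); i<j, swap → [4, 2, 9, 10, 7, 17, 8, 13, 14, 12, 6, 5]
j→1, i→2; i≥j, return j=1. arr = [4, 2, 9, 10, 7, 17, 8, 13, 14, 12, 6, 5]

[4, 2, 9, 10, 7, 17, 8, 13, 14, 12, 6, 5]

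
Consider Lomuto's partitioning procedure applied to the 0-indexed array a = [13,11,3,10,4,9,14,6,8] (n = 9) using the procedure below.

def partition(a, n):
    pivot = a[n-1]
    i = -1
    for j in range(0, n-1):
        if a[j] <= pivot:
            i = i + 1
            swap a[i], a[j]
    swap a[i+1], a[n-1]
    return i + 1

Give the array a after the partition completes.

[3,4,6,8,11,9,14,13,10]

pivot = a[8] = 8; i = -1
j=0: a[0]=13 > 8 → no swap
j=1: a[1]=11 > 8 → no swap
j=2: a[2]=3 ≤ 8 → i=0, swap a[0],a[2] → [3,11,13,10,4,9,14,6,8]
j=3: a[3]=10 > 8 → no swap
j=4: a[4]=4 ≤ 8 → i=1, swap a[1],a[4] → [3,4,13,10,11,9,14,6,8]
j=5: a[5]=9 > 8 → no swap
j=6: a[6]=14 > 8 → no swap
j=7: a[7]=6 ≤ 8 → i=2, swap a[2],a[7] → [3,4,6,10,11,9,14,13,8]
final swap a[3],a[8] → [3,4,6,8,11,9,14,13,10]; return 3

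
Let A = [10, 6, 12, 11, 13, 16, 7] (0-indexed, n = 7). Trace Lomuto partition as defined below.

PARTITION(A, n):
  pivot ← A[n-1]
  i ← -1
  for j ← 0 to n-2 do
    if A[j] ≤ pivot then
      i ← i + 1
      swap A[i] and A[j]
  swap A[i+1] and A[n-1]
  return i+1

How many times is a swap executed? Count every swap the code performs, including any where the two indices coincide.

pivot=7, i=-1
j=0: 10>7, skip
j=1: 6≤7, i=0, swap(0,1) ⇒ [6, 10, 12, 11, 13, 16, 7]
j=2: 12>7, skip
j=3: 11>7, skip
j=4: 13>7, skip
j=5: 16>7, skip
swap(1,6) ⇒ [6, 7, 12, 11, 13, 16, 10]; return 1

2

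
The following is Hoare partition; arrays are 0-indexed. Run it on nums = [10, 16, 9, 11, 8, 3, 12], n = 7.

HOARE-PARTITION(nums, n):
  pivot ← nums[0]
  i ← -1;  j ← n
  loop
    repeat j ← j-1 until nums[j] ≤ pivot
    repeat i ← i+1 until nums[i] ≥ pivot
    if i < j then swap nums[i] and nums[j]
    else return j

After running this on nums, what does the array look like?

pivot=10
j stops at 5 (3), i stops at 0 (10); swap ⇒ [3, 16, 9, 11, 8, 10, 12]
j stops at 4 (8), i stops at 1 (16); swap ⇒ [3, 8, 9, 11, 16, 10, 12]
j stops at 2, i stops at 3; i≥j ⇒ return 2. nums=[3, 8, 9, 11, 16, 10, 12]

[3, 8, 9, 11, 16, 10, 12]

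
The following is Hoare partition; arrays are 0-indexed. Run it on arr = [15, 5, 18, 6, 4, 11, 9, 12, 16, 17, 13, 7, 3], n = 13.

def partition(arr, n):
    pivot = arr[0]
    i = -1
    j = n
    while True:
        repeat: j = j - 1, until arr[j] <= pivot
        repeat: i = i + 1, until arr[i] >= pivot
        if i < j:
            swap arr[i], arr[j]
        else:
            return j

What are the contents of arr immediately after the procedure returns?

pivot = arr[0] = 15; i = -1, j = 13
j→12 (arr[12]=3≤15), i→0 (arr[0]=15≥15); i<j, swap → [3, 5, 18, 6, 4, 11, 9, 12, 16, 17, 13, 7, 15]
j→11 (arr[11]=7≤15), i→2 (arr[2]=18≥15); i<j, swap → [3, 5, 7, 6, 4, 11, 9, 12, 16, 17, 13, 18, 15]
j→10 (arr[10]=13≤15), i→8 (arr[8]=16≥15); i<j, swap → [3, 5, 7, 6, 4, 11, 9, 12, 13, 17, 16, 18, 15]
j→8, i→9; i≥j, return j=8. arr = [3, 5, 7, 6, 4, 11, 9, 12, 13, 17, 16, 18, 15]

[3, 5, 7, 6, 4, 11, 9, 12, 13, 17, 16, 18, 15]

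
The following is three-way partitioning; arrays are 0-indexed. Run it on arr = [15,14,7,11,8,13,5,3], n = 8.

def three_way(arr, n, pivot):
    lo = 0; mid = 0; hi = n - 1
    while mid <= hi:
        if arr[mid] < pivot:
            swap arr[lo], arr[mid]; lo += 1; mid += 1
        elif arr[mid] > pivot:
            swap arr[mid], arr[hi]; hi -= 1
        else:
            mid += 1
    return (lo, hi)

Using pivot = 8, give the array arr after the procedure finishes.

[3,5,7,8,13,11,14,15]

lo=0 mid=0 hi=7
15>8: swap(0,7), hi=6 ⇒ [3,14,7,11,8,13,5,15]
3<8: swap(0,0), lo=1 mid=1 ⇒ [3,14,7,11,8,13,5,15]
14>8: swap(1,6), hi=5 ⇒ [3,5,7,11,8,13,14,15]
5<8: swap(1,1), lo=2 mid=2 ⇒ [3,5,7,11,8,13,14,15]
7<8: swap(2,2), lo=3 mid=3 ⇒ [3,5,7,11,8,13,14,15]
11>8: swap(3,5), hi=4 ⇒ [3,5,7,13,8,11,14,15]
13>8: swap(3,4), hi=3 ⇒ [3,5,7,8,13,11,14,15]
8=8: mid=4
done. lo=3 hi=3; arr=[3,5,7,8,13,11,14,15]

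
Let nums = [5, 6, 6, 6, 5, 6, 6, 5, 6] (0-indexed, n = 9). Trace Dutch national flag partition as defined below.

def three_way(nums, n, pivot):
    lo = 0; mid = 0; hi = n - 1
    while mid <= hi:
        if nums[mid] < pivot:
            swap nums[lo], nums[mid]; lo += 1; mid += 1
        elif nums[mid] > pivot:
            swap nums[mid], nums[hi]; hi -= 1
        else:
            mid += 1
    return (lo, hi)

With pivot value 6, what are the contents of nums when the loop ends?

pivot = 6; lo=0, mid=0, hi=8
nums[mid]=5<6: swap nums[0],nums[0]; lo=1,mid=1 → [5, 6, 6, 6, 5, 6, 6, 5, 6]
nums[mid]=6=6: mid=2
nums[mid]=6=6: mid=3
nums[mid]=6=6: mid=4
nums[mid]=5<6: swap nums[1],nums[4]; lo=2,mid=5 → [5, 5, 6, 6, 6, 6, 6, 5, 6]
nums[mid]=6=6: mid=6
nums[mid]=6=6: mid=7
nums[mid]=5<6: swap nums[2],nums[7]; lo=3,mid=8 → [5, 5, 5, 6, 6, 6, 6, 6, 6]
nums[mid]=6=6: mid=9
end: lo=3, hi=8; nums = [5, 5, 5, 6, 6, 6, 6, 6, 6]

[5, 5, 5, 6, 6, 6, 6, 6, 6]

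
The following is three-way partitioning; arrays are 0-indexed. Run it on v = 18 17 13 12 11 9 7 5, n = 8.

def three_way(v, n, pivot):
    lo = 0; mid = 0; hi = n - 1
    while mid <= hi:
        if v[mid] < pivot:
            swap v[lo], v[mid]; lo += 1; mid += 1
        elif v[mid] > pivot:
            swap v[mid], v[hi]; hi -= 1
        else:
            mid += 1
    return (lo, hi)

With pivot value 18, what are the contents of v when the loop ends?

17 13 12 11 9 7 5 18

pivot = 18; lo=0, mid=0, hi=7
v[mid]=18=18: mid=1
v[mid]=17<18: swap v[0],v[1]; lo=1,mid=2 → 17 18 13 12 11 9 7 5
v[mid]=13<18: swap v[1],v[2]; lo=2,mid=3 → 17 13 18 12 11 9 7 5
v[mid]=12<18: swap v[2],v[3]; lo=3,mid=4 → 17 13 12 18 11 9 7 5
v[mid]=11<18: swap v[3],v[4]; lo=4,mid=5 → 17 13 12 11 18 9 7 5
v[mid]=9<18: swap v[4],v[5]; lo=5,mid=6 → 17 13 12 11 9 18 7 5
v[mid]=7<18: swap v[5],v[6]; lo=6,mid=7 → 17 13 12 11 9 7 18 5
v[mid]=5<18: swap v[6],v[7]; lo=7,mid=8 → 17 13 12 11 9 7 5 18
end: lo=7, hi=7; v = 17 13 12 11 9 7 5 18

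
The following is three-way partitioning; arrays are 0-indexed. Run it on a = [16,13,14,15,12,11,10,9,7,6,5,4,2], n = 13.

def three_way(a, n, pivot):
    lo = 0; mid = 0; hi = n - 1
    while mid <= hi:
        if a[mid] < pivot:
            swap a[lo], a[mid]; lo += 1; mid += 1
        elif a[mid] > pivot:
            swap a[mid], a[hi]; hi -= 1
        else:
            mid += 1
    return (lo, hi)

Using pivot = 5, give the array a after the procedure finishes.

[2,4,5,12,11,10,9,7,6,15,14,13,16]

lo=0 mid=0 hi=12
16>5: swap(0,12), hi=11 ⇒ [2,13,14,15,12,11,10,9,7,6,5,4,16]
2<5: swap(0,0), lo=1 mid=1 ⇒ [2,13,14,15,12,11,10,9,7,6,5,4,16]
13>5: swap(1,11), hi=10 ⇒ [2,4,14,15,12,11,10,9,7,6,5,13,16]
4<5: swap(1,1), lo=2 mid=2 ⇒ [2,4,14,15,12,11,10,9,7,6,5,13,16]
14>5: swap(2,10), hi=9 ⇒ [2,4,5,15,12,11,10,9,7,6,14,13,16]
5=5: mid=3
15>5: swap(3,9), hi=8 ⇒ [2,4,5,6,12,11,10,9,7,15,14,13,16]
6>5: swap(3,8), hi=7 ⇒ [2,4,5,7,12,11,10,9,6,15,14,13,16]
7>5: swap(3,7), hi=6 ⇒ [2,4,5,9,12,11,10,7,6,15,14,13,16]
9>5: swap(3,6), hi=5 ⇒ [2,4,5,10,12,11,9,7,6,15,14,13,16]
10>5: swap(3,5), hi=4 ⇒ [2,4,5,11,12,10,9,7,6,15,14,13,16]
11>5: swap(3,4), hi=3 ⇒ [2,4,5,12,11,10,9,7,6,15,14,13,16]
12>5: swap(3,3), hi=2 ⇒ [2,4,5,12,11,10,9,7,6,15,14,13,16]
done. lo=2 hi=2; a=[2,4,5,12,11,10,9,7,6,15,14,13,16]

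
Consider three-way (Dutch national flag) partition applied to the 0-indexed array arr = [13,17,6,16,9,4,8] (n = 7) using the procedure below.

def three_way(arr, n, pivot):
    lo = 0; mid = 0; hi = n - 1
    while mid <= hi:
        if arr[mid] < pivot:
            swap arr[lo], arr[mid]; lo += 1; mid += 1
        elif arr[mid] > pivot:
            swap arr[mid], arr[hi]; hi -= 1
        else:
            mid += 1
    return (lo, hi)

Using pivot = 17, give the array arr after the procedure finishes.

[13,6,16,9,4,8,17]

pivot = 17; lo=0, mid=0, hi=6
arr[mid]=13<17: swap arr[0],arr[0]; lo=1,mid=1 → [13,17,6,16,9,4,8]
arr[mid]=17=17: mid=2
arr[mid]=6<17: swap arr[1],arr[2]; lo=2,mid=3 → [13,6,17,16,9,4,8]
arr[mid]=16<17: swap arr[2],arr[3]; lo=3,mid=4 → [13,6,16,17,9,4,8]
arr[mid]=9<17: swap arr[3],arr[4]; lo=4,mid=5 → [13,6,16,9,17,4,8]
arr[mid]=4<17: swap arr[4],arr[5]; lo=5,mid=6 → [13,6,16,9,4,17,8]
arr[mid]=8<17: swap arr[5],arr[6]; lo=6,mid=7 → [13,6,16,9,4,8,17]
end: lo=6, hi=6; arr = [13,6,16,9,4,8,17]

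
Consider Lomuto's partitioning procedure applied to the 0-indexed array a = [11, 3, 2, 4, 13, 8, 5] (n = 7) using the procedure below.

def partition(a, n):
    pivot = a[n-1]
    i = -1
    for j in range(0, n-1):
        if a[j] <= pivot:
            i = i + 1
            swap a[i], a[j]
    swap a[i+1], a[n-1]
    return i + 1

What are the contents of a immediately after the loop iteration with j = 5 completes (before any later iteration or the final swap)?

[3, 2, 4, 11, 13, 8, 5]

pivot = a[6] = 5; i = -1
j=0: a[0]=11 > 5 → no swap
j=1: a[1]=3 ≤ 5 → i=0, swap a[0],a[1] → [3, 11, 2, 4, 13, 8, 5]
j=2: a[2]=2 ≤ 5 → i=1, swap a[1],a[2] → [3, 2, 11, 4, 13, 8, 5]
j=3: a[3]=4 ≤ 5 → i=2, swap a[2],a[3] → [3, 2, 4, 11, 13, 8, 5]
j=4: a[4]=13 > 5 → no swap
j=5: a[5]=8 > 5 → no swap
(after j=5) a = [3, 2, 4, 11, 13, 8, 5]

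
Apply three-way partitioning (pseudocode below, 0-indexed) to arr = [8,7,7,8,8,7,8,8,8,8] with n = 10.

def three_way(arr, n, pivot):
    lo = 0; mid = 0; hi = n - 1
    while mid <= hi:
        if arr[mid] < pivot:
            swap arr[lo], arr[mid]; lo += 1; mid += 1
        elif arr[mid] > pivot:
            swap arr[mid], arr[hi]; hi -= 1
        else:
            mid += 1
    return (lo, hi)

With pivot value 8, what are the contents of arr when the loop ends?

pivot = 8; lo=0, mid=0, hi=9
arr[mid]=8=8: mid=1
arr[mid]=7<8: swap arr[0],arr[1]; lo=1,mid=2 → [7,8,7,8,8,7,8,8,8,8]
arr[mid]=7<8: swap arr[1],arr[2]; lo=2,mid=3 → [7,7,8,8,8,7,8,8,8,8]
arr[mid]=8=8: mid=4
arr[mid]=8=8: mid=5
arr[mid]=7<8: swap arr[2],arr[5]; lo=3,mid=6 → [7,7,7,8,8,8,8,8,8,8]
arr[mid]=8=8: mid=7
arr[mid]=8=8: mid=8
arr[mid]=8=8: mid=9
arr[mid]=8=8: mid=10
end: lo=3, hi=9; arr = [7,7,7,8,8,8,8,8,8,8]

[7,7,7,8,8,8,8,8,8,8]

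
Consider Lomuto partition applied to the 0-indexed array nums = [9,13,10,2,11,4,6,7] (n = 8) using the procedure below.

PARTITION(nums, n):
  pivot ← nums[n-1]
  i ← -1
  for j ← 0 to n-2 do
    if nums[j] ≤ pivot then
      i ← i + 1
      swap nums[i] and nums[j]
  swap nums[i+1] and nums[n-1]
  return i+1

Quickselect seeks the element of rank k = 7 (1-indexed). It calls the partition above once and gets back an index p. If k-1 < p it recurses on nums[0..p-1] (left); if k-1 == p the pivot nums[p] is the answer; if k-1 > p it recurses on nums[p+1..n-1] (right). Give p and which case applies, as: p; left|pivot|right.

3; right

pivot=7, i=-1
j=0: 9>7, skip
j=1: 13>7, skip
j=2: 10>7, skip
j=3: 2≤7, i=0, swap(0,3) ⇒ [2,13,10,9,11,4,6,7]
j=4: 11>7, skip
j=5: 4≤7, i=1, swap(1,5) ⇒ [2,4,10,9,11,13,6,7]
j=6: 6≤7, i=2, swap(2,6) ⇒ [2,4,6,9,11,13,10,7]
swap(3,7) ⇒ [2,4,6,7,11,13,10,9]; return 3
p = 3; k-1 = 6 > 3 ⇒ right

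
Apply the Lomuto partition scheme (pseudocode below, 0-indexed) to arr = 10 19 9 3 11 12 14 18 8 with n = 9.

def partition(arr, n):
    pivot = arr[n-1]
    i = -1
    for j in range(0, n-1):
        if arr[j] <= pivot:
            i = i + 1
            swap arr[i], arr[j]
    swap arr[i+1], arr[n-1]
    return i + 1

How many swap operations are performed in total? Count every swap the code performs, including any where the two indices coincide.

2

pivot=8, i=-1
j=0: 10>8, skip
j=1: 19>8, skip
j=2: 9>8, skip
j=3: 3≤8, i=0, swap(0,3) ⇒ 3 19 9 10 11 12 14 18 8
j=4: 11>8, skip
j=5: 12>8, skip
j=6: 14>8, skip
j=7: 18>8, skip
swap(1,8) ⇒ 3 8 9 10 11 12 14 18 19; return 1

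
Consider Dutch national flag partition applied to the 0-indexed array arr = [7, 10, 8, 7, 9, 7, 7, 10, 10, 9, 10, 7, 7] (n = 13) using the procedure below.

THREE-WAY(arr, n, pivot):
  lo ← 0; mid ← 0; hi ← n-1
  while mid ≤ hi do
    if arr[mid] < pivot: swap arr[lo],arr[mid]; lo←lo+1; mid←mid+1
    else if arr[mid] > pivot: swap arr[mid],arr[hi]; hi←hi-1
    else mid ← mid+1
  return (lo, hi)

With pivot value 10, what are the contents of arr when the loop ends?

lo=0 mid=0 hi=12
7<10: swap(0,0), lo=1 mid=1 ⇒ [7, 10, 8, 7, 9, 7, 7, 10, 10, 9, 10, 7, 7]
10=10: mid=2
8<10: swap(1,2), lo=2 mid=3 ⇒ [7, 8, 10, 7, 9, 7, 7, 10, 10, 9, 10, 7, 7]
7<10: swap(2,3), lo=3 mid=4 ⇒ [7, 8, 7, 10, 9, 7, 7, 10, 10, 9, 10, 7, 7]
9<10: swap(3,4), lo=4 mid=5 ⇒ [7, 8, 7, 9, 10, 7, 7, 10, 10, 9, 10, 7, 7]
7<10: swap(4,5), lo=5 mid=6 ⇒ [7, 8, 7, 9, 7, 10, 7, 10, 10, 9, 10, 7, 7]
7<10: swap(5,6), lo=6 mid=7 ⇒ [7, 8, 7, 9, 7, 7, 10, 10, 10, 9, 10, 7, 7]
10=10: mid=8
10=10: mid=9
9<10: swap(6,9), lo=7 mid=10 ⇒ [7, 8, 7, 9, 7, 7, 9, 10, 10, 10, 10, 7, 7]
10=10: mid=11
7<10: swap(7,11), lo=8 mid=12 ⇒ [7, 8, 7, 9, 7, 7, 9, 7, 10, 10, 10, 10, 7]
7<10: swap(8,12), lo=9 mid=13 ⇒ [7, 8, 7, 9, 7, 7, 9, 7, 7, 10, 10, 10, 10]
done. lo=9 hi=12; arr=[7, 8, 7, 9, 7, 7, 9, 7, 7, 10, 10, 10, 10]

[7, 8, 7, 9, 7, 7, 9, 7, 7, 10, 10, 10, 10]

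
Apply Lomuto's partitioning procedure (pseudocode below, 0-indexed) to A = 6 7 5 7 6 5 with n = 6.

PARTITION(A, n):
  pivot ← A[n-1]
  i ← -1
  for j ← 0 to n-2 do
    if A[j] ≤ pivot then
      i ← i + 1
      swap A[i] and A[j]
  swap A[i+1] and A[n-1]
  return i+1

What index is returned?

pivot = A[5] = 5; i = -1
j=0: A[0]=6 > 5 → no swap
j=1: A[1]=7 > 5 → no swap
j=2: A[2]=5 ≤ 5 → i=0, swap A[0],A[2] → 5 7 6 7 6 5
j=3: A[3]=7 > 5 → no swap
j=4: A[4]=6 > 5 → no swap
final swap A[1],A[5] → 5 5 6 7 6 7; return 1

1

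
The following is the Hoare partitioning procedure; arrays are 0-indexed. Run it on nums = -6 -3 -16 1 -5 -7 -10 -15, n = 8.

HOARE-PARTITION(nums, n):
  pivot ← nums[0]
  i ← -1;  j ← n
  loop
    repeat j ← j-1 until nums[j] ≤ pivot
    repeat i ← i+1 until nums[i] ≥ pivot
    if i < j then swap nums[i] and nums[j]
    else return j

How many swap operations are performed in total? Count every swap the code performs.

pivot=-6
j stops at 7 (-15), i stops at 0 (-6); swap ⇒ -15 -3 -16 1 -5 -7 -10 -6
j stops at 6 (-10), i stops at 1 (-3); swap ⇒ -15 -10 -16 1 -5 -7 -3 -6
j stops at 5 (-7), i stops at 3 (1); swap ⇒ -15 -10 -16 -7 -5 1 -3 -6
j stops at 3, i stops at 4; i≥j ⇒ return 3. nums=-15 -10 -16 -7 -5 1 -3 -6

3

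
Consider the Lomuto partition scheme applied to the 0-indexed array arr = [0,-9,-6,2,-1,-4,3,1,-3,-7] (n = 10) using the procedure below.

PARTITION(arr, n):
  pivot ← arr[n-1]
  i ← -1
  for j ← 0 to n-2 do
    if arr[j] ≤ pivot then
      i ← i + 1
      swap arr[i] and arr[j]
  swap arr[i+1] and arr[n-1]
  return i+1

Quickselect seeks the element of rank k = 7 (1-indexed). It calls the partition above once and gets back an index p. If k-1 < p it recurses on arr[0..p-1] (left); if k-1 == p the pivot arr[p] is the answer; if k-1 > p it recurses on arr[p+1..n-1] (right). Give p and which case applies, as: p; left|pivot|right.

pivot = arr[9] = -7; i = -1
j=0: arr[0]=0 > -7 → no swap
j=1: arr[1]=-9 ≤ -7 → i=0, swap arr[0],arr[1] → [-9,0,-6,2,-1,-4,3,1,-3,-7]
j=2: arr[2]=-6 > -7 → no swap
j=3: arr[3]=2 > -7 → no swap
j=4: arr[4]=-1 > -7 → no swap
j=5: arr[5]=-4 > -7 → no swap
j=6: arr[6]=3 > -7 → no swap
j=7: arr[7]=1 > -7 → no swap
j=8: arr[8]=-3 > -7 → no swap
final swap arr[1],arr[9] → [-9,-7,-6,2,-1,-4,3,1,-3,0]; return 1
p = 1; k-1 = 6 > 1 ⇒ right

1; right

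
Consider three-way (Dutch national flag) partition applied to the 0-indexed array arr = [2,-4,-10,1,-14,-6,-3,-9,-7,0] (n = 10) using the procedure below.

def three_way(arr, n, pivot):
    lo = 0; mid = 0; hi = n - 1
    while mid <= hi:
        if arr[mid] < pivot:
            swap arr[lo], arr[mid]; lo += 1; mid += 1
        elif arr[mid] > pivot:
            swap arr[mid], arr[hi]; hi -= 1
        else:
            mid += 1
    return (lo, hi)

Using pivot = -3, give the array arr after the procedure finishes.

pivot = -3; lo=0, mid=0, hi=9
arr[mid]=2>-3: swap arr[0],arr[9]; hi=8 → [0,-4,-10,1,-14,-6,-3,-9,-7,2]
arr[mid]=0>-3: swap arr[0],arr[8]; hi=7 → [-7,-4,-10,1,-14,-6,-3,-9,0,2]
arr[mid]=-7<-3: swap arr[0],arr[0]; lo=1,mid=1 → [-7,-4,-10,1,-14,-6,-3,-9,0,2]
arr[mid]=-4<-3: swap arr[1],arr[1]; lo=2,mid=2 → [-7,-4,-10,1,-14,-6,-3,-9,0,2]
arr[mid]=-10<-3: swap arr[2],arr[2]; lo=3,mid=3 → [-7,-4,-10,1,-14,-6,-3,-9,0,2]
arr[mid]=1>-3: swap arr[3],arr[7]; hi=6 → [-7,-4,-10,-9,-14,-6,-3,1,0,2]
arr[mid]=-9<-3: swap arr[3],arr[3]; lo=4,mid=4 → [-7,-4,-10,-9,-14,-6,-3,1,0,2]
arr[mid]=-14<-3: swap arr[4],arr[4]; lo=5,mid=5 → [-7,-4,-10,-9,-14,-6,-3,1,0,2]
arr[mid]=-6<-3: swap arr[5],arr[5]; lo=6,mid=6 → [-7,-4,-10,-9,-14,-6,-3,1,0,2]
arr[mid]=-3=-3: mid=7
end: lo=6, hi=6; arr = [-7,-4,-10,-9,-14,-6,-3,1,0,2]

[-7,-4,-10,-9,-14,-6,-3,1,0,2]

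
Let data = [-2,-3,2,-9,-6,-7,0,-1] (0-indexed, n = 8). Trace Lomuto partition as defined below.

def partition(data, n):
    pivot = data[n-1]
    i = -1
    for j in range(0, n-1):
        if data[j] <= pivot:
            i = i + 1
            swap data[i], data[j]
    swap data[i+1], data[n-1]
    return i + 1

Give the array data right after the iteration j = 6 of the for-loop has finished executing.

[-2,-3,-9,-6,-7,2,0,-1]

pivot = data[7] = -1; i = -1
j=0: data[0]=-2 ≤ -1 → i=0, swap data[0],data[0] (no change) → [-2,-3,2,-9,-6,-7,0,-1]
j=1: data[1]=-3 ≤ -1 → i=1, swap data[1],data[1] (no change) → [-2,-3,2,-9,-6,-7,0,-1]
j=2: data[2]=2 > -1 → no swap
j=3: data[3]=-9 ≤ -1 → i=2, swap data[2],data[3] → [-2,-3,-9,2,-6,-7,0,-1]
j=4: data[4]=-6 ≤ -1 → i=3, swap data[3],data[4] → [-2,-3,-9,-6,2,-7,0,-1]
j=5: data[5]=-7 ≤ -1 → i=4, swap data[4],data[5] → [-2,-3,-9,-6,-7,2,0,-1]
j=6: data[6]=0 > -1 → no swap
(after j=6) data = [-2,-3,-9,-6,-7,2,0,-1]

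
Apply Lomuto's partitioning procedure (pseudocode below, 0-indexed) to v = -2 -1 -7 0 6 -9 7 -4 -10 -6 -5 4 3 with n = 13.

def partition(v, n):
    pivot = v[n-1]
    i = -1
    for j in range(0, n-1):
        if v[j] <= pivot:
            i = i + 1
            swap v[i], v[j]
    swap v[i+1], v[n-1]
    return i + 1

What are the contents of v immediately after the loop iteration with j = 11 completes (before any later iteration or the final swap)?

-2 -1 -7 0 -9 -4 -10 -6 -5 6 7 4 3

pivot = v[12] = 3; i = -1
j=0: v[0]=-2 ≤ 3 → i=0, swap v[0],v[0] (no change) → -2 -1 -7 0 6 -9 7 -4 -10 -6 -5 4 3
j=1: v[1]=-1 ≤ 3 → i=1, swap v[1],v[1] (no change) → -2 -1 -7 0 6 -9 7 -4 -10 -6 -5 4 3
j=2: v[2]=-7 ≤ 3 → i=2, swap v[2],v[2] (no change) → -2 -1 -7 0 6 -9 7 -4 -10 -6 -5 4 3
j=3: v[3]=0 ≤ 3 → i=3, swap v[3],v[3] (no change) → -2 -1 -7 0 6 -9 7 -4 -10 -6 -5 4 3
j=4: v[4]=6 > 3 → no swap
j=5: v[5]=-9 ≤ 3 → i=4, swap v[4],v[5] → -2 -1 -7 0 -9 6 7 -4 -10 -6 -5 4 3
j=6: v[6]=7 > 3 → no swap
j=7: v[7]=-4 ≤ 3 → i=5, swap v[5],v[7] → -2 -1 -7 0 -9 -4 7 6 -10 -6 -5 4 3
j=8: v[8]=-10 ≤ 3 → i=6, swap v[6],v[8] → -2 -1 -7 0 -9 -4 -10 6 7 -6 -5 4 3
j=9: v[9]=-6 ≤ 3 → i=7, swap v[7],v[9] → -2 -1 -7 0 -9 -4 -10 -6 7 6 -5 4 3
j=10: v[10]=-5 ≤ 3 → i=8, swap v[8],v[10] → -2 -1 -7 0 -9 -4 -10 -6 -5 6 7 4 3
j=11: v[11]=4 > 3 → no swap
(after j=11) v = -2 -1 -7 0 -9 -4 -10 -6 -5 6 7 4 3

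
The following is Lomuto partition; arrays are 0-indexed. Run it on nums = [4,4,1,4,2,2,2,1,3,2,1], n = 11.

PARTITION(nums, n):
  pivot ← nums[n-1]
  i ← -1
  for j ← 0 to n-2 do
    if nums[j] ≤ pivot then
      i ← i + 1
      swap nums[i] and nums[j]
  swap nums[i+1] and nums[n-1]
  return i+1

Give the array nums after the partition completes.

[1,1,1,4,2,2,2,4,3,2,4]

pivot = nums[10] = 1; i = -1
j=0: nums[0]=4 > 1 → no swap
j=1: nums[1]=4 > 1 → no swap
j=2: nums[2]=1 ≤ 1 → i=0, swap nums[0],nums[2] → [1,4,4,4,2,2,2,1,3,2,1]
j=3: nums[3]=4 > 1 → no swap
j=4: nums[4]=2 > 1 → no swap
j=5: nums[5]=2 > 1 → no swap
j=6: nums[6]=2 > 1 → no swap
j=7: nums[7]=1 ≤ 1 → i=1, swap nums[1],nums[7] → [1,1,4,4,2,2,2,4,3,2,1]
j=8: nums[8]=3 > 1 → no swap
j=9: nums[9]=2 > 1 → no swap
final swap nums[2],nums[10] → [1,1,1,4,2,2,2,4,3,2,4]; return 2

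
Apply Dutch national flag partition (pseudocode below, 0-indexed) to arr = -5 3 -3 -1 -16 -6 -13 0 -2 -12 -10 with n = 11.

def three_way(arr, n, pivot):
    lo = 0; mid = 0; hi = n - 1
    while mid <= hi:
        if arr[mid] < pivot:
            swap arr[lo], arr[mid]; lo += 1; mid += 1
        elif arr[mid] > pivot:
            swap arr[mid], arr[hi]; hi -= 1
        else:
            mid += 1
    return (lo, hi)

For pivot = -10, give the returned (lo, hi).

(3, 3)

pivot = -10; lo=0, mid=0, hi=10
arr[mid]=-5>-10: swap arr[0],arr[10]; hi=9 → -10 3 -3 -1 -16 -6 -13 0 -2 -12 -5
arr[mid]=-10=-10: mid=1
arr[mid]=3>-10: swap arr[1],arr[9]; hi=8 → -10 -12 -3 -1 -16 -6 -13 0 -2 3 -5
arr[mid]=-12<-10: swap arr[0],arr[1]; lo=1,mid=2 → -12 -10 -3 -1 -16 -6 -13 0 -2 3 -5
arr[mid]=-3>-10: swap arr[2],arr[8]; hi=7 → -12 -10 -2 -1 -16 -6 -13 0 -3 3 -5
arr[mid]=-2>-10: swap arr[2],arr[7]; hi=6 → -12 -10 0 -1 -16 -6 -13 -2 -3 3 -5
arr[mid]=0>-10: swap arr[2],arr[6]; hi=5 → -12 -10 -13 -1 -16 -6 0 -2 -3 3 -5
arr[mid]=-13<-10: swap arr[1],arr[2]; lo=2,mid=3 → -12 -13 -10 -1 -16 -6 0 -2 -3 3 -5
arr[mid]=-1>-10: swap arr[3],arr[5]; hi=4 → -12 -13 -10 -6 -16 -1 0 -2 -3 3 -5
arr[mid]=-6>-10: swap arr[3],arr[4]; hi=3 → -12 -13 -10 -16 -6 -1 0 -2 -3 3 -5
arr[mid]=-16<-10: swap arr[2],arr[3]; lo=3,mid=4 → -12 -13 -16 -10 -6 -1 0 -2 -3 3 -5
end: lo=3, hi=3; arr = -12 -13 -16 -10 -6 -1 0 -2 -3 3 -5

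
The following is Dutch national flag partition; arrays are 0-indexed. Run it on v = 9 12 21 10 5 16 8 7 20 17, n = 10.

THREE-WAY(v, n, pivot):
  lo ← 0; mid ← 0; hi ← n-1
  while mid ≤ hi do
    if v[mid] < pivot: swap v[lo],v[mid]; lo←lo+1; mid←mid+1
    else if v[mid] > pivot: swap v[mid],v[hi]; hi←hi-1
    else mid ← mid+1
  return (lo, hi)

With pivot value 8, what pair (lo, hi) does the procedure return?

pivot = 8; lo=0, mid=0, hi=9
v[mid]=9>8: swap v[0],v[9]; hi=8 → 17 12 21 10 5 16 8 7 20 9
v[mid]=17>8: swap v[0],v[8]; hi=7 → 20 12 21 10 5 16 8 7 17 9
v[mid]=20>8: swap v[0],v[7]; hi=6 → 7 12 21 10 5 16 8 20 17 9
v[mid]=7<8: swap v[0],v[0]; lo=1,mid=1 → 7 12 21 10 5 16 8 20 17 9
v[mid]=12>8: swap v[1],v[6]; hi=5 → 7 8 21 10 5 16 12 20 17 9
v[mid]=8=8: mid=2
v[mid]=21>8: swap v[2],v[5]; hi=4 → 7 8 16 10 5 21 12 20 17 9
v[mid]=16>8: swap v[2],v[4]; hi=3 → 7 8 5 10 16 21 12 20 17 9
v[mid]=5<8: swap v[1],v[2]; lo=2,mid=3 → 7 5 8 10 16 21 12 20 17 9
v[mid]=10>8: swap v[3],v[3]; hi=2 → 7 5 8 10 16 21 12 20 17 9
end: lo=2, hi=2; v = 7 5 8 10 16 21 12 20 17 9

(2, 2)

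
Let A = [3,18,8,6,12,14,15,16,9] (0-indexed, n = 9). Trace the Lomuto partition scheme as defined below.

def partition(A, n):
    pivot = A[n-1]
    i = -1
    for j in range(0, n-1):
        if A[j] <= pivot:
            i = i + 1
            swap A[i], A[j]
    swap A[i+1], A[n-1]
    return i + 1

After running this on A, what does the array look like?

[3,8,6,9,12,14,15,16,18]

pivot=9, i=-1
j=0: 3≤9, i=0, swap(0,0) ⇒ [3,18,8,6,12,14,15,16,9]
j=1: 18>9, skip
j=2: 8≤9, i=1, swap(1,2) ⇒ [3,8,18,6,12,14,15,16,9]
j=3: 6≤9, i=2, swap(2,3) ⇒ [3,8,6,18,12,14,15,16,9]
j=4: 12>9, skip
j=5: 14>9, skip
j=6: 15>9, skip
j=7: 16>9, skip
swap(3,8) ⇒ [3,8,6,9,12,14,15,16,18]; return 3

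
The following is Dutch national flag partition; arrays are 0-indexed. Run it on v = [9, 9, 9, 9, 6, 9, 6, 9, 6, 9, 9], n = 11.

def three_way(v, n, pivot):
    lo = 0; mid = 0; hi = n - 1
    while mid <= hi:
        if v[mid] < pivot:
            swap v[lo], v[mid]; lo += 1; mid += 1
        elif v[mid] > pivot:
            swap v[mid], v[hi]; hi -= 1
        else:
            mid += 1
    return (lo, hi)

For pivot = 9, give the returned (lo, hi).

(3, 10)

lo=0 mid=0 hi=10
9=9: mid=1
9=9: mid=2
9=9: mid=3
9=9: mid=4
6<9: swap(0,4), lo=1 mid=5 ⇒ [6, 9, 9, 9, 9, 9, 6, 9, 6, 9, 9]
9=9: mid=6
6<9: swap(1,6), lo=2 mid=7 ⇒ [6, 6, 9, 9, 9, 9, 9, 9, 6, 9, 9]
9=9: mid=8
6<9: swap(2,8), lo=3 mid=9 ⇒ [6, 6, 6, 9, 9, 9, 9, 9, 9, 9, 9]
9=9: mid=10
9=9: mid=11
done. lo=3 hi=10; v=[6, 6, 6, 9, 9, 9, 9, 9, 9, 9, 9]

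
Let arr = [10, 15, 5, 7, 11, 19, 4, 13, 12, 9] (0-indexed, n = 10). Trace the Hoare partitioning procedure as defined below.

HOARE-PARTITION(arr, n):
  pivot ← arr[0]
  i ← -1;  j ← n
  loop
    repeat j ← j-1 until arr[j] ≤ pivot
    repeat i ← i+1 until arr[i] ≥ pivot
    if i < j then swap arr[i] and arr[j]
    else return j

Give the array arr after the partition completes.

pivot=10
j stops at 9 (9), i stops at 0 (10); swap ⇒ [9, 15, 5, 7, 11, 19, 4, 13, 12, 10]
j stops at 6 (4), i stops at 1 (15); swap ⇒ [9, 4, 5, 7, 11, 19, 15, 13, 12, 10]
j stops at 3, i stops at 4; i≥j ⇒ return 3. arr=[9, 4, 5, 7, 11, 19, 15, 13, 12, 10]

[9, 4, 5, 7, 11, 19, 15, 13, 12, 10]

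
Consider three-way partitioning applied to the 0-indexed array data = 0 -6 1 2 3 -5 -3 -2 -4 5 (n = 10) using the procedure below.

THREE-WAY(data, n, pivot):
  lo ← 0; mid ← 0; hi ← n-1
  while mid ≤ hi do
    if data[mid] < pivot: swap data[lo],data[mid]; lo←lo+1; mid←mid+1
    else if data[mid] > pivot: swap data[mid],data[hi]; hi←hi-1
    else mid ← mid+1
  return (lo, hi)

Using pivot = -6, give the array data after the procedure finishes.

-6 1 2 3 -5 -3 -2 -4 5 0

lo=0 mid=0 hi=9
0>-6: swap(0,9), hi=8 ⇒ 5 -6 1 2 3 -5 -3 -2 -4 0
5>-6: swap(0,8), hi=7 ⇒ -4 -6 1 2 3 -5 -3 -2 5 0
-4>-6: swap(0,7), hi=6 ⇒ -2 -6 1 2 3 -5 -3 -4 5 0
-2>-6: swap(0,6), hi=5 ⇒ -3 -6 1 2 3 -5 -2 -4 5 0
-3>-6: swap(0,5), hi=4 ⇒ -5 -6 1 2 3 -3 -2 -4 5 0
-5>-6: swap(0,4), hi=3 ⇒ 3 -6 1 2 -5 -3 -2 -4 5 0
3>-6: swap(0,3), hi=2 ⇒ 2 -6 1 3 -5 -3 -2 -4 5 0
2>-6: swap(0,2), hi=1 ⇒ 1 -6 2 3 -5 -3 -2 -4 5 0
1>-6: swap(0,1), hi=0 ⇒ -6 1 2 3 -5 -3 -2 -4 5 0
-6=-6: mid=1
done. lo=0 hi=0; data=-6 1 2 3 -5 -3 -2 -4 5 0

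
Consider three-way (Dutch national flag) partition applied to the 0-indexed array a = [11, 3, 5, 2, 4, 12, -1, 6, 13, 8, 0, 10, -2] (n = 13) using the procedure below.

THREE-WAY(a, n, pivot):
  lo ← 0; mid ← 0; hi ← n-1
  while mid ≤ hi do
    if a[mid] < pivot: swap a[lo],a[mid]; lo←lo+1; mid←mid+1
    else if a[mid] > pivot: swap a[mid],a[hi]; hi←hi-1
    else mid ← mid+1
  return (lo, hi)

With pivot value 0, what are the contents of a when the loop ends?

[-2, -1, 0, 4, 12, 2, 6, 13, 8, 5, 10, 3, 11]

lo=0 mid=0 hi=12
11>0: swap(0,12), hi=11 ⇒ [-2, 3, 5, 2, 4, 12, -1, 6, 13, 8, 0, 10, 11]
-2<0: swap(0,0), lo=1 mid=1 ⇒ [-2, 3, 5, 2, 4, 12, -1, 6, 13, 8, 0, 10, 11]
3>0: swap(1,11), hi=10 ⇒ [-2, 10, 5, 2, 4, 12, -1, 6, 13, 8, 0, 3, 11]
10>0: swap(1,10), hi=9 ⇒ [-2, 0, 5, 2, 4, 12, -1, 6, 13, 8, 10, 3, 11]
0=0: mid=2
5>0: swap(2,9), hi=8 ⇒ [-2, 0, 8, 2, 4, 12, -1, 6, 13, 5, 10, 3, 11]
8>0: swap(2,8), hi=7 ⇒ [-2, 0, 13, 2, 4, 12, -1, 6, 8, 5, 10, 3, 11]
13>0: swap(2,7), hi=6 ⇒ [-2, 0, 6, 2, 4, 12, -1, 13, 8, 5, 10, 3, 11]
6>0: swap(2,6), hi=5 ⇒ [-2, 0, -1, 2, 4, 12, 6, 13, 8, 5, 10, 3, 11]
-1<0: swap(1,2), lo=2 mid=3 ⇒ [-2, -1, 0, 2, 4, 12, 6, 13, 8, 5, 10, 3, 11]
2>0: swap(3,5), hi=4 ⇒ [-2, -1, 0, 12, 4, 2, 6, 13, 8, 5, 10, 3, 11]
12>0: swap(3,4), hi=3 ⇒ [-2, -1, 0, 4, 12, 2, 6, 13, 8, 5, 10, 3, 11]
4>0: swap(3,3), hi=2 ⇒ [-2, -1, 0, 4, 12, 2, 6, 13, 8, 5, 10, 3, 11]
done. lo=2 hi=2; a=[-2, -1, 0, 4, 12, 2, 6, 13, 8, 5, 10, 3, 11]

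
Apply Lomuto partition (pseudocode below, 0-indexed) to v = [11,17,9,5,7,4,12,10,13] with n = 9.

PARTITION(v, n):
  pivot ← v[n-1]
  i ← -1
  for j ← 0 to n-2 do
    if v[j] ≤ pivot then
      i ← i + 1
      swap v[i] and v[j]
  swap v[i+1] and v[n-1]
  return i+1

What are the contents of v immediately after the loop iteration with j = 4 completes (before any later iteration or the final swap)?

pivot = v[8] = 13; i = -1
j=0: v[0]=11 ≤ 13 → i=0, swap v[0],v[0] (no change) → [11,17,9,5,7,4,12,10,13]
j=1: v[1]=17 > 13 → no swap
j=2: v[2]=9 ≤ 13 → i=1, swap v[1],v[2] → [11,9,17,5,7,4,12,10,13]
j=3: v[3]=5 ≤ 13 → i=2, swap v[2],v[3] → [11,9,5,17,7,4,12,10,13]
j=4: v[4]=7 ≤ 13 → i=3, swap v[3],v[4] → [11,9,5,7,17,4,12,10,13]
(after j=4) v = [11,9,5,7,17,4,12,10,13]

[11,9,5,7,17,4,12,10,13]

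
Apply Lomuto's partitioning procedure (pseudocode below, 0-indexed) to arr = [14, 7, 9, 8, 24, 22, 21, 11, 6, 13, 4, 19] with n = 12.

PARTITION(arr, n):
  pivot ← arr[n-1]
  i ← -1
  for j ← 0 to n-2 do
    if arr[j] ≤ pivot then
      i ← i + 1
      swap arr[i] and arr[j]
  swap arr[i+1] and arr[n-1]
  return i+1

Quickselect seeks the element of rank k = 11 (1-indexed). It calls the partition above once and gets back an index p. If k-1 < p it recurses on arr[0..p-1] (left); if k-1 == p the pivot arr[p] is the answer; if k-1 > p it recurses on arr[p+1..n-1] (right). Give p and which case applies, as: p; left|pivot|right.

pivot = arr[11] = 19; i = -1
j=0: arr[0]=14 ≤ 19 → i=0, swap arr[0],arr[0] (no change) → [14, 7, 9, 8, 24, 22, 21, 11, 6, 13, 4, 19]
j=1: arr[1]=7 ≤ 19 → i=1, swap arr[1],arr[1] (no change) → [14, 7, 9, 8, 24, 22, 21, 11, 6, 13, 4, 19]
j=2: arr[2]=9 ≤ 19 → i=2, swap arr[2],arr[2] (no change) → [14, 7, 9, 8, 24, 22, 21, 11, 6, 13, 4, 19]
j=3: arr[3]=8 ≤ 19 → i=3, swap arr[3],arr[3] (no change) → [14, 7, 9, 8, 24, 22, 21, 11, 6, 13, 4, 19]
j=4: arr[4]=24 > 19 → no swap
j=5: arr[5]=22 > 19 → no swap
j=6: arr[6]=21 > 19 → no swap
j=7: arr[7]=11 ≤ 19 → i=4, swap arr[4],arr[7] → [14, 7, 9, 8, 11, 22, 21, 24, 6, 13, 4, 19]
j=8: arr[8]=6 ≤ 19 → i=5, swap arr[5],arr[8] → [14, 7, 9, 8, 11, 6, 21, 24, 22, 13, 4, 19]
j=9: arr[9]=13 ≤ 19 → i=6, swap arr[6],arr[9] → [14, 7, 9, 8, 11, 6, 13, 24, 22, 21, 4, 19]
j=10: arr[10]=4 ≤ 19 → i=7, swap arr[7],arr[10] → [14, 7, 9, 8, 11, 6, 13, 4, 22, 21, 24, 19]
final swap arr[8],arr[11] → [14, 7, 9, 8, 11, 6, 13, 4, 19, 21, 24, 22]; return 8
p = 8; k-1 = 10 > 8 ⇒ right

8; right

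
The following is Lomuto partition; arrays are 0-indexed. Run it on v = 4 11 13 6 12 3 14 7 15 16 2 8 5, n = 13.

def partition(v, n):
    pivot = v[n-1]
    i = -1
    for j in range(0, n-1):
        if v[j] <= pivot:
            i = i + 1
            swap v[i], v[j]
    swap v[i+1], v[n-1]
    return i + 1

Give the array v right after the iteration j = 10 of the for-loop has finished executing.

pivot = v[12] = 5; i = -1
j=0: v[0]=4 ≤ 5 → i=0, swap v[0],v[0] (no change) → 4 11 13 6 12 3 14 7 15 16 2 8 5
j=1: v[1]=11 > 5 → no swap
j=2: v[2]=13 > 5 → no swap
j=3: v[3]=6 > 5 → no swap
j=4: v[4]=12 > 5 → no swap
j=5: v[5]=3 ≤ 5 → i=1, swap v[1],v[5] → 4 3 13 6 12 11 14 7 15 16 2 8 5
j=6: v[6]=14 > 5 → no swap
j=7: v[7]=7 > 5 → no swap
j=8: v[8]=15 > 5 → no swap
j=9: v[9]=16 > 5 → no swap
j=10: v[10]=2 ≤ 5 → i=2, swap v[2],v[10] → 4 3 2 6 12 11 14 7 15 16 13 8 5
(after j=10) v = 4 3 2 6 12 11 14 7 15 16 13 8 5

4 3 2 6 12 11 14 7 15 16 13 8 5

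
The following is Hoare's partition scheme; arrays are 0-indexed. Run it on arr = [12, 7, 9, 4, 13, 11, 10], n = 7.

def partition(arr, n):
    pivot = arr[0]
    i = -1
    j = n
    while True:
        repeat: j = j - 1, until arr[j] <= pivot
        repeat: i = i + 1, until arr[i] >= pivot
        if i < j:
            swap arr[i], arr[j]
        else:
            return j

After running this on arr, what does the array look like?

[10, 7, 9, 4, 11, 13, 12]

pivot=12
j stops at 6 (10), i stops at 0 (12); swap ⇒ [10, 7, 9, 4, 13, 11, 12]
j stops at 5 (11), i stops at 4 (13); swap ⇒ [10, 7, 9, 4, 11, 13, 12]
j stops at 4, i stops at 5; i≥j ⇒ return 4. arr=[10, 7, 9, 4, 11, 13, 12]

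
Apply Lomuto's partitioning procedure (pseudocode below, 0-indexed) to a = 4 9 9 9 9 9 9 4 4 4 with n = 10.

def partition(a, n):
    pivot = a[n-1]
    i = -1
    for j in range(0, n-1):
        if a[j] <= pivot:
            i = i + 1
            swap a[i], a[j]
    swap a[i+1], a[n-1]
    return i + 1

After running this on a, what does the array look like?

4 4 4 4 9 9 9 9 9 9

pivot = a[9] = 4; i = -1
j=0: a[0]=4 ≤ 4 → i=0, swap a[0],a[0] (no change) → 4 9 9 9 9 9 9 4 4 4
j=1: a[1]=9 > 4 → no swap
j=2: a[2]=9 > 4 → no swap
j=3: a[3]=9 > 4 → no swap
j=4: a[4]=9 > 4 → no swap
j=5: a[5]=9 > 4 → no swap
j=6: a[6]=9 > 4 → no swap
j=7: a[7]=4 ≤ 4 → i=1, swap a[1],a[7] → 4 4 9 9 9 9 9 9 4 4
j=8: a[8]=4 ≤ 4 → i=2, swap a[2],a[8] → 4 4 4 9 9 9 9 9 9 4
final swap a[3],a[9] → 4 4 4 4 9 9 9 9 9 9; return 3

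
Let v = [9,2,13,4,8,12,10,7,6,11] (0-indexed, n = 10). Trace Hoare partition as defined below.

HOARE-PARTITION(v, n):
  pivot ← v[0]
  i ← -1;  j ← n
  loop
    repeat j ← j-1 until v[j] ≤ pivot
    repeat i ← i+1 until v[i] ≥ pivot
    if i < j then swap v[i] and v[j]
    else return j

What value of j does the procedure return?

pivot = v[0] = 9; i = -1, j = 10
j→8 (v[8]=6≤9), i→0 (v[0]=9≥9); i<j, swap → [6,2,13,4,8,12,10,7,9,11]
j→7 (v[7]=7≤9), i→2 (v[2]=13≥9); i<j, swap → [6,2,7,4,8,12,10,13,9,11]
j→4, i→5; i≥j, return j=4. v = [6,2,7,4,8,12,10,13,9,11]

4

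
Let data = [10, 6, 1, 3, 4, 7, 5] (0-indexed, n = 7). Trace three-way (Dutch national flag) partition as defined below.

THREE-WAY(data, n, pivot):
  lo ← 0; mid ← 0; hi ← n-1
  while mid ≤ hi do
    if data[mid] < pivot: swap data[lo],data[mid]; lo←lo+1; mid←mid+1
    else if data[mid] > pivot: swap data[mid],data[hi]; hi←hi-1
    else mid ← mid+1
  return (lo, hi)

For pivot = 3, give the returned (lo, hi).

(1, 1)

lo=0 mid=0 hi=6
10>3: swap(0,6), hi=5 ⇒ [5, 6, 1, 3, 4, 7, 10]
5>3: swap(0,5), hi=4 ⇒ [7, 6, 1, 3, 4, 5, 10]
7>3: swap(0,4), hi=3 ⇒ [4, 6, 1, 3, 7, 5, 10]
4>3: swap(0,3), hi=2 ⇒ [3, 6, 1, 4, 7, 5, 10]
3=3: mid=1
6>3: swap(1,2), hi=1 ⇒ [3, 1, 6, 4, 7, 5, 10]
1<3: swap(0,1), lo=1 mid=2 ⇒ [1, 3, 6, 4, 7, 5, 10]
done. lo=1 hi=1; data=[1, 3, 6, 4, 7, 5, 10]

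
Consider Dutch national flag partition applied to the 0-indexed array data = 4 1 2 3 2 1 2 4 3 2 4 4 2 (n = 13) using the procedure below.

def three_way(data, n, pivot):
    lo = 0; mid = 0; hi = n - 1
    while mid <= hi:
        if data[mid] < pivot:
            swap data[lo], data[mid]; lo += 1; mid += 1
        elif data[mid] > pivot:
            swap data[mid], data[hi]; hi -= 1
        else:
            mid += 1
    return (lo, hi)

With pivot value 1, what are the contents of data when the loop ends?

lo=0 mid=0 hi=12
4>1: swap(0,12), hi=11 ⇒ 2 1 2 3 2 1 2 4 3 2 4 4 4
2>1: swap(0,11), hi=10 ⇒ 4 1 2 3 2 1 2 4 3 2 4 2 4
4>1: swap(0,10), hi=9 ⇒ 4 1 2 3 2 1 2 4 3 2 4 2 4
4>1: swap(0,9), hi=8 ⇒ 2 1 2 3 2 1 2 4 3 4 4 2 4
2>1: swap(0,8), hi=7 ⇒ 3 1 2 3 2 1 2 4 2 4 4 2 4
3>1: swap(0,7), hi=6 ⇒ 4 1 2 3 2 1 2 3 2 4 4 2 4
4>1: swap(0,6), hi=5 ⇒ 2 1 2 3 2 1 4 3 2 4 4 2 4
2>1: swap(0,5), hi=4 ⇒ 1 1 2 3 2 2 4 3 2 4 4 2 4
1=1: mid=1
1=1: mid=2
2>1: swap(2,4), hi=3 ⇒ 1 1 2 3 2 2 4 3 2 4 4 2 4
2>1: swap(2,3), hi=2 ⇒ 1 1 3 2 2 2 4 3 2 4 4 2 4
3>1: swap(2,2), hi=1 ⇒ 1 1 3 2 2 2 4 3 2 4 4 2 4
done. lo=0 hi=1; data=1 1 3 2 2 2 4 3 2 4 4 2 4

1 1 3 2 2 2 4 3 2 4 4 2 4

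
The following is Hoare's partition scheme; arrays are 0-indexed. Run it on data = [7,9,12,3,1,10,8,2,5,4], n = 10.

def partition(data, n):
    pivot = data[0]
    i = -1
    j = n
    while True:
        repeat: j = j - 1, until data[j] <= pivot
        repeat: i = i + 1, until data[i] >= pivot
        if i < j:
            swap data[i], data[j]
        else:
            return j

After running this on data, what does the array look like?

pivot = data[0] = 7; i = -1, j = 10
j→9 (data[9]=4≤7), i→0 (data[0]=7≥7); i<j, swap → [4,9,12,3,1,10,8,2,5,7]
j→8 (data[8]=5≤7), i→1 (data[1]=9≥7); i<j, swap → [4,5,12,3,1,10,8,2,9,7]
j→7 (data[7]=2≤7), i→2 (data[2]=12≥7); i<j, swap → [4,5,2,3,1,10,8,12,9,7]
j→4, i→5; i≥j, return j=4. data = [4,5,2,3,1,10,8,12,9,7]

[4,5,2,3,1,10,8,12,9,7]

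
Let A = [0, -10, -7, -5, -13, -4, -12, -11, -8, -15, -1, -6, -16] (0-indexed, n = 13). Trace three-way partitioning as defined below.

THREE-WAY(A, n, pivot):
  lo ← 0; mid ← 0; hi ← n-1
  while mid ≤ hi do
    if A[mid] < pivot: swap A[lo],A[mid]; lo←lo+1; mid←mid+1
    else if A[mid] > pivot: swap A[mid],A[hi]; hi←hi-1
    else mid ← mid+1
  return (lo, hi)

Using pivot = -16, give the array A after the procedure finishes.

[-16, -7, -5, -13, -4, -12, -11, -8, -15, -1, -6, -10, 0]

pivot = -16; lo=0, mid=0, hi=12
A[mid]=0>-16: swap A[0],A[12]; hi=11 → [-16, -10, -7, -5, -13, -4, -12, -11, -8, -15, -1, -6, 0]
A[mid]=-16=-16: mid=1
A[mid]=-10>-16: swap A[1],A[11]; hi=10 → [-16, -6, -7, -5, -13, -4, -12, -11, -8, -15, -1, -10, 0]
A[mid]=-6>-16: swap A[1],A[10]; hi=9 → [-16, -1, -7, -5, -13, -4, -12, -11, -8, -15, -6, -10, 0]
A[mid]=-1>-16: swap A[1],A[9]; hi=8 → [-16, -15, -7, -5, -13, -4, -12, -11, -8, -1, -6, -10, 0]
A[mid]=-15>-16: swap A[1],A[8]; hi=7 → [-16, -8, -7, -5, -13, -4, -12, -11, -15, -1, -6, -10, 0]
A[mid]=-8>-16: swap A[1],A[7]; hi=6 → [-16, -11, -7, -5, -13, -4, -12, -8, -15, -1, -6, -10, 0]
A[mid]=-11>-16: swap A[1],A[6]; hi=5 → [-16, -12, -7, -5, -13, -4, -11, -8, -15, -1, -6, -10, 0]
A[mid]=-12>-16: swap A[1],A[5]; hi=4 → [-16, -4, -7, -5, -13, -12, -11, -8, -15, -1, -6, -10, 0]
A[mid]=-4>-16: swap A[1],A[4]; hi=3 → [-16, -13, -7, -5, -4, -12, -11, -8, -15, -1, -6, -10, 0]
A[mid]=-13>-16: swap A[1],A[3]; hi=2 → [-16, -5, -7, -13, -4, -12, -11, -8, -15, -1, -6, -10, 0]
A[mid]=-5>-16: swap A[1],A[2]; hi=1 → [-16, -7, -5, -13, -4, -12, -11, -8, -15, -1, -6, -10, 0]
A[mid]=-7>-16: swap A[1],A[1]; hi=0 → [-16, -7, -5, -13, -4, -12, -11, -8, -15, -1, -6, -10, 0]
end: lo=0, hi=0; A = [-16, -7, -5, -13, -4, -12, -11, -8, -15, -1, -6, -10, 0]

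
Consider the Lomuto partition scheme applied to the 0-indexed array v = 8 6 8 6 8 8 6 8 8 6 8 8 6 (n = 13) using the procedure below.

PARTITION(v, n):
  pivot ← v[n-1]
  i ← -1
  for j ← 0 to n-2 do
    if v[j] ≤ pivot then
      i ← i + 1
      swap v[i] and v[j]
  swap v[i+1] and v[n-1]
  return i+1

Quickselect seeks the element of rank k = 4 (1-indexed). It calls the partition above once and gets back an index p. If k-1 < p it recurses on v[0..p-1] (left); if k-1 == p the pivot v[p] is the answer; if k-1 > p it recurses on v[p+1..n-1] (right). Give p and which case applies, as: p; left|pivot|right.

pivot = v[12] = 6; i = -1
j=0: v[0]=8 > 6 → no swap
j=1: v[1]=6 ≤ 6 → i=0, swap v[0],v[1] → 6 8 8 6 8 8 6 8 8 6 8 8 6
j=2: v[2]=8 > 6 → no swap
j=3: v[3]=6 ≤ 6 → i=1, swap v[1],v[3] → 6 6 8 8 8 8 6 8 8 6 8 8 6
j=4: v[4]=8 > 6 → no swap
j=5: v[5]=8 > 6 → no swap
j=6: v[6]=6 ≤ 6 → i=2, swap v[2],v[6] → 6 6 6 8 8 8 8 8 8 6 8 8 6
j=7: v[7]=8 > 6 → no swap
j=8: v[8]=8 > 6 → no swap
j=9: v[9]=6 ≤ 6 → i=3, swap v[3],v[9] → 6 6 6 6 8 8 8 8 8 8 8 8 6
j=10: v[10]=8 > 6 → no swap
j=11: v[11]=8 > 6 → no swap
final swap v[4],v[12] → 6 6 6 6 6 8 8 8 8 8 8 8 8; return 4
p = 4; k-1 = 3 < 4 ⇒ left

4; left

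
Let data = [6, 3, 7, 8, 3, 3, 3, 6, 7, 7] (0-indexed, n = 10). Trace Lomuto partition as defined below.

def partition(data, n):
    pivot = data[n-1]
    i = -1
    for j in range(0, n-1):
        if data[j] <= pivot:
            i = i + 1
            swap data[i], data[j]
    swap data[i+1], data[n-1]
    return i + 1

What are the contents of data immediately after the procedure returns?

[6, 3, 7, 3, 3, 3, 6, 7, 7, 8]

pivot = data[9] = 7; i = -1
j=0: data[0]=6 ≤ 7 → i=0, swap data[0],data[0] (no change) → [6, 3, 7, 8, 3, 3, 3, 6, 7, 7]
j=1: data[1]=3 ≤ 7 → i=1, swap data[1],data[1] (no change) → [6, 3, 7, 8, 3, 3, 3, 6, 7, 7]
j=2: data[2]=7 ≤ 7 → i=2, swap data[2],data[2] (no change) → [6, 3, 7, 8, 3, 3, 3, 6, 7, 7]
j=3: data[3]=8 > 7 → no swap
j=4: data[4]=3 ≤ 7 → i=3, swap data[3],data[4] → [6, 3, 7, 3, 8, 3, 3, 6, 7, 7]
j=5: data[5]=3 ≤ 7 → i=4, swap data[4],data[5] → [6, 3, 7, 3, 3, 8, 3, 6, 7, 7]
j=6: data[6]=3 ≤ 7 → i=5, swap data[5],data[6] → [6, 3, 7, 3, 3, 3, 8, 6, 7, 7]
j=7: data[7]=6 ≤ 7 → i=6, swap data[6],data[7] → [6, 3, 7, 3, 3, 3, 6, 8, 7, 7]
j=8: data[8]=7 ≤ 7 → i=7, swap data[7],data[8] → [6, 3, 7, 3, 3, 3, 6, 7, 8, 7]
final swap data[8],data[9] → [6, 3, 7, 3, 3, 3, 6, 7, 7, 8]; return 8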